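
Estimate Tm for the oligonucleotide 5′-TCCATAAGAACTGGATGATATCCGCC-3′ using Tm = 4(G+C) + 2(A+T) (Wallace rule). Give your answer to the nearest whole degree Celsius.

76°C

Base counts: A=8, T=6, G=5, C=7 (length 26).
Tm = 2·(8+6) + 4·(5+7) = 2·14 + 4·12 = 28 + 48 = 76°C.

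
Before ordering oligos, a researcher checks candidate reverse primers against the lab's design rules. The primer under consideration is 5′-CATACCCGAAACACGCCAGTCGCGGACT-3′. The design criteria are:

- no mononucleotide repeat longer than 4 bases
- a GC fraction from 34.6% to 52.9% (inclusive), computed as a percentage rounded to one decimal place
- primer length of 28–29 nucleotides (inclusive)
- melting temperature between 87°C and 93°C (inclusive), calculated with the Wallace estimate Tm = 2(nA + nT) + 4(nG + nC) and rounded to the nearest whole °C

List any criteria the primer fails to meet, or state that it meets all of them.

Base counts: A=8, T=3, G=6, C=11 (length 28).
homopolymer run: longest run = 3 ✓
GC content: GC 17/28 = 60.7%, outside 34.6–52.9% ✗
length: length 28 ✓
Tm: Tm = 2·11 + 4·17 = 90°C ✓

Fails: GC content.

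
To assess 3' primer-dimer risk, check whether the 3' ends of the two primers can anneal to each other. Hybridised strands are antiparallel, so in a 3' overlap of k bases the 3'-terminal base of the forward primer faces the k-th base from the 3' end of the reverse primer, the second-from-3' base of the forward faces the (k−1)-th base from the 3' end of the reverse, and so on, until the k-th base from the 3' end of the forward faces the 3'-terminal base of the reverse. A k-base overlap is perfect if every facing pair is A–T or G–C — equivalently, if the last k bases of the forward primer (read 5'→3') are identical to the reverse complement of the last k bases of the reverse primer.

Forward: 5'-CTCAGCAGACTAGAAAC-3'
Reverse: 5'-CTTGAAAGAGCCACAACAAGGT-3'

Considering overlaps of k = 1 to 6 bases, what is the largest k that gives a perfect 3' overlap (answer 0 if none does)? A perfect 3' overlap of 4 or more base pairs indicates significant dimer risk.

Last 6 bases (5'→3') — forward …AGAAAC, reverse …CAAGGT.
Reverse complement of the reverse primer's last 6 bases: ACCTTG; its first k bases are the reverse complement of the reverse primer's last k bases, so a perfect k-base overlap needs the forward primer's last k bases to equal them.
Comparing (forward last k vs required): k=1: C vs A ✗; k=2: AC vs AC ✓; k=3: AAC vs ACC ✗; k=4: AAAC vs ACCT ✗; k=5: GAAAC vs ACCTT ✗; k=6: AGAAAC vs ACCTTG ✗.
Only k = 2 is perfect, so the longest perfect 3' overlap is 2.

Longest perfect overlap: 2 complementary base pairs; below the dimer-risk threshold (threshold 4).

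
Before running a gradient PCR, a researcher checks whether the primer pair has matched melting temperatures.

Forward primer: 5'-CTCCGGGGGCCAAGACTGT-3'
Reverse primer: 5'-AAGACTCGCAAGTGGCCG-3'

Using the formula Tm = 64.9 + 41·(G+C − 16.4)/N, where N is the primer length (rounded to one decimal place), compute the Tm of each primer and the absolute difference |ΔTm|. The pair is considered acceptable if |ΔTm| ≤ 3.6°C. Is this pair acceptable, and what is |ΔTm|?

|ΔTm| = 5.0°C; the pair is not acceptable.

Forward: G+C = 13, N = 19 → Tm = 64.9 + 41·(13 − 16.4)/19 = 57.6°C.
Reverse: G+C = 11, N = 18 → Tm = 64.9 + 41·(11 − 16.4)/18 = 52.6°C.
|ΔTm| = |57.6 − 52.6| = 5.0°C, > 3.6°C.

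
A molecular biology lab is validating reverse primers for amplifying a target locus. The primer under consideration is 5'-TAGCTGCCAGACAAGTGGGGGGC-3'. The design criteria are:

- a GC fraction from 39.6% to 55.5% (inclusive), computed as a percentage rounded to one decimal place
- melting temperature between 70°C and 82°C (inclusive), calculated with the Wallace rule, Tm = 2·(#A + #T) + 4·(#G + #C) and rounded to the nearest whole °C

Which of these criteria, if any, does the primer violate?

Base counts: A=5, T=3, G=10, C=5 (length 23).
GC content: GC 15/23 = 65.2%, outside 39.6–55.5% ✗
Tm: Tm = 2·8 + 4·15 = 76°C ✓

Fails: GC content.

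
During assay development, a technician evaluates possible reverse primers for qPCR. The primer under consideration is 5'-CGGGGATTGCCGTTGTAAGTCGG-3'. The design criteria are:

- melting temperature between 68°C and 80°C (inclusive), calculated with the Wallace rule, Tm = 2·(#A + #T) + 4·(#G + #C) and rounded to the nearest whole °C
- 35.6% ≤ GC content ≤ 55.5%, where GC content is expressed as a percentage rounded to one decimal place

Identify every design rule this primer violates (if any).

Fails: GC content.

Base counts: A=3, T=6, G=10, C=4 (length 23).
Tm: Tm = 2·9 + 4·14 = 74°C ✓
GC content: GC 14/23 = 60.9%, outside 35.6–55.5% ✗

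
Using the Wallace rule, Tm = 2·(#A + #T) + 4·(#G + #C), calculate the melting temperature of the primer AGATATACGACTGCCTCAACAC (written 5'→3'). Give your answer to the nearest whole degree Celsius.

Base counts: A=8, T=4, G=3, C=7 (length 22).
Tm = 2·(8+4) + 4·(3+7) = 2·12 + 4·10 = 24 + 40 = 64°C.

64°C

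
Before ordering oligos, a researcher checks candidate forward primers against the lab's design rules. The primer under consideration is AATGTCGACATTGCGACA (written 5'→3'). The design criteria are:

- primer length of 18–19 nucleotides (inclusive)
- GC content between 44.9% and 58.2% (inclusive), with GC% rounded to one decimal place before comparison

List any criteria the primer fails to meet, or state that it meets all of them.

Fails: GC content.

Base counts: A=6, T=4, G=4, C=4 (length 18).
length: length 18 ✓
GC content: GC 8/18 = 44.4%, outside 44.9–58.2% ✗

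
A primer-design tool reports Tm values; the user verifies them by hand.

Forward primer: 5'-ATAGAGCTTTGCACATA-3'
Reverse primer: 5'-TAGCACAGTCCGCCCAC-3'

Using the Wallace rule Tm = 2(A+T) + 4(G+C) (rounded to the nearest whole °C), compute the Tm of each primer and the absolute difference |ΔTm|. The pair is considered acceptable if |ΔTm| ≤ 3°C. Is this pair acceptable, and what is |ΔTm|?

|ΔTm| = 10°C; the pair is not acceptable.

Forward: A=6 T=5 G=3 C=3 → Tm = 2·11 + 4·6 = 46°C.
Reverse: A=4 T=2 G=3 C=8 → Tm = 2·6 + 4·11 = 56°C.
|ΔTm| = |46 − 56| = 10°C, > 3°C.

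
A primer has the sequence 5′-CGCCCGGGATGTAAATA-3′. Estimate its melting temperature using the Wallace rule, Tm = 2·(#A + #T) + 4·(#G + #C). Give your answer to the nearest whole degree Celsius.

52°C

Base counts: A=5, T=3, G=5, C=4 (length 17).
Tm = 2·(5+3) + 4·(5+4) = 2·8 + 4·9 = 16 + 36 = 52°C.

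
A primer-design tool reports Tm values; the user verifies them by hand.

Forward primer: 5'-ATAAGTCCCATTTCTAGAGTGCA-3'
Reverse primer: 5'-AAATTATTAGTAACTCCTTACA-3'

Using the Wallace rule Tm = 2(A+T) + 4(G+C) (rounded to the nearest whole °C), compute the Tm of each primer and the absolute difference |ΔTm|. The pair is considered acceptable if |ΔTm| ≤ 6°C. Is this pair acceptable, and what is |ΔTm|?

|ΔTm| = 10°C; the pair is not acceptable.

Forward: A=7 T=7 G=4 C=5 → Tm = 2·14 + 4·9 = 64°C.
Reverse: A=9 T=8 G=1 C=4 → Tm = 2·17 + 4·5 = 54°C.
|ΔTm| = |64 − 54| = 10°C, > 6°C.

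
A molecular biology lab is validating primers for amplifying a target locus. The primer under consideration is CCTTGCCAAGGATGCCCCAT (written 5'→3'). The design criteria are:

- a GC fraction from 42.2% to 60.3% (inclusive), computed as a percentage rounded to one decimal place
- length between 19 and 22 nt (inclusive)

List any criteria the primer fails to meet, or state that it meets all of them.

Meets all criteria.

Base counts: A=4, T=4, G=4, C=8 (length 20).
GC content: GC 12/20 = 60.0% ✓
length: length 20 ✓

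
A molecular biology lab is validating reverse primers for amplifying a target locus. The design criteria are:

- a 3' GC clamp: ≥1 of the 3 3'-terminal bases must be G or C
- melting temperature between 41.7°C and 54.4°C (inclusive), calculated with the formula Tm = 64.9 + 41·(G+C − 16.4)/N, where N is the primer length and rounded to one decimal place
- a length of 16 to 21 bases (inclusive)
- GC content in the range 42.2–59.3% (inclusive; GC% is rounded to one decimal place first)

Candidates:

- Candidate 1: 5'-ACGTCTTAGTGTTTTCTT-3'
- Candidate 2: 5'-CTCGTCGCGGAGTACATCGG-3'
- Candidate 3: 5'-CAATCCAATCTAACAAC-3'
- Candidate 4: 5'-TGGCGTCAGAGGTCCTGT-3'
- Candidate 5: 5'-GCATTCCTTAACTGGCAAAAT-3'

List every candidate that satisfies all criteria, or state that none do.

None of the candidates satisfy all criteria.

Candidate 1 (18 nt, A=2 T=10 G=3 C=3): 3' end CTT has 1 G/C ✓; Tm = 64.9 + 41·(6 − 16.4)/18 = 41.2°C, outside 41.7–54.4°C ✗; length 18 ✓; GC 6/18 = 33.3%, outside 42.2–59.3% ✗ — fails.
Candidate 2 (20 nt, A=3 T=4 G=7 C=6): 3' end CGG has 3 G/C ✓; Tm = 64.9 + 41·(13 − 16.4)/20 = 57.9°C, outside 41.7–54.4°C ✗; length 20 ✓; GC 13/20 = 65.0%, outside 42.2–59.3% ✗ — fails.
Candidate 3 (17 nt, A=8 T=3 G=0 C=6): 3' end AAC has 1 G/C ✓; Tm = 64.9 + 41·(6 − 16.4)/17 = 39.8°C, outside 41.7–54.4°C ✗; length 17 ✓; GC 6/17 = 35.3%, outside 42.2–59.3% ✗ — fails.
Candidate 4 (18 nt, A=2 T=5 G=7 C=4): 3' end TGT has 1 G/C ✓; Tm = 64.9 + 41·(11 − 16.4)/18 = 52.6°C ✓; length 18 ✓; GC 11/18 = 61.1%, outside 42.2–59.3% ✗ — fails.
Candidate 5 (21 nt, A=7 T=6 G=3 C=5): 3' end AAT has 0 G/C, need ≥1 ✗; Tm = 64.9 + 41·(8 − 16.4)/21 = 48.5°C ✓; length 21 ✓; GC 8/21 = 38.1%, outside 42.2–59.3% ✗ — fails.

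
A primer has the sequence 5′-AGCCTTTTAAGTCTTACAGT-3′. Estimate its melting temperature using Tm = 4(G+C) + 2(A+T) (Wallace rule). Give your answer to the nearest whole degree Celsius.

Base counts: A=5, T=8, G=3, C=4 (length 20).
Tm = 2·(5+8) + 4·(3+4) = 2·13 + 4·7 = 26 + 28 = 54°C.

54°C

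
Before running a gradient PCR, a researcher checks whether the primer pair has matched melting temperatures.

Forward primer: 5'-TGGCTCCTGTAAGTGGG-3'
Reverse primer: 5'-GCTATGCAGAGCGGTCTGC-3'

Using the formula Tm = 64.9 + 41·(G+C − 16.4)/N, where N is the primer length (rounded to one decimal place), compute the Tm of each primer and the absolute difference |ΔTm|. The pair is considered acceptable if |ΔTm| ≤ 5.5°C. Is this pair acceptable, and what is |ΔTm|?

|ΔTm| = 5.9°C; the pair is not acceptable.

Forward: G+C = 10, N = 17 → Tm = 64.9 + 41·(10 − 16.4)/17 = 49.5°C.
Reverse: G+C = 12, N = 19 → Tm = 64.9 + 41·(12 − 16.4)/19 = 55.4°C.
|ΔTm| = |49.5 − 55.4| = 5.9°C, > 5.5°C.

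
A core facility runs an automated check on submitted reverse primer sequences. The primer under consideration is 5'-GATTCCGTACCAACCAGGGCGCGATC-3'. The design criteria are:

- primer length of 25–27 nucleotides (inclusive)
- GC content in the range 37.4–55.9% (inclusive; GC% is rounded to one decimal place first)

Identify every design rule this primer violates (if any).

Fails: GC content.

Base counts: A=6, T=4, G=7, C=9 (length 26).
length: length 26 ✓
GC content: GC 16/26 = 61.5%, outside 37.4–55.9% ✗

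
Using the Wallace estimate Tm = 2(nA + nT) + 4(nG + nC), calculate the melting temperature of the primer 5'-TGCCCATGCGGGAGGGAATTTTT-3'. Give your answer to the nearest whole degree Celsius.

70°C

Base counts: A=4, T=7, G=8, C=4 (length 23).
Tm = 2·(4+7) + 4·(8+4) = 2·11 + 4·12 = 22 + 48 = 70°C.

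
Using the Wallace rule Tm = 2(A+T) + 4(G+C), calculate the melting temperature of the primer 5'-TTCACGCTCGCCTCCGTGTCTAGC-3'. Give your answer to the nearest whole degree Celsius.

Base counts: A=2, T=7, G=5, C=10 (length 24).
Tm = 2·(2+7) + 4·(5+10) = 2·9 + 4·15 = 18 + 60 = 78°C.

78°C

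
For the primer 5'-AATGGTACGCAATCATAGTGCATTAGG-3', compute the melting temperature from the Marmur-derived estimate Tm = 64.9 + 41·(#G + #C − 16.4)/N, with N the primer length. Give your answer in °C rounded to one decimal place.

56.7°C

Base counts: A=9, T=7, G=7, C=4; G+C = 11, N = 27.
Tm = 64.9 + 41·(11 − 16.4)/27 = 64.9 + -221.40/27 = 56.7°C.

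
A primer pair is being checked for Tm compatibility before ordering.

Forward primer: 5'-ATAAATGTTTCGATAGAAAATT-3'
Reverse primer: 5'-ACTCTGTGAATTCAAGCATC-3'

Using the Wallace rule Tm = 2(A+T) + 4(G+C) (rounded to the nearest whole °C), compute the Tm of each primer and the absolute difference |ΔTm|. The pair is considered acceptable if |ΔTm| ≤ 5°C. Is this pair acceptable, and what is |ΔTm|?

Forward: A=10 T=8 G=3 C=1 → Tm = 2·18 + 4·4 = 52°C.
Reverse: A=6 T=6 G=3 C=5 → Tm = 2·12 + 4·8 = 56°C.
|ΔTm| = |52 − 56| = 4°C, ≤ 5°C.

|ΔTm| = 4°C; the pair is acceptable.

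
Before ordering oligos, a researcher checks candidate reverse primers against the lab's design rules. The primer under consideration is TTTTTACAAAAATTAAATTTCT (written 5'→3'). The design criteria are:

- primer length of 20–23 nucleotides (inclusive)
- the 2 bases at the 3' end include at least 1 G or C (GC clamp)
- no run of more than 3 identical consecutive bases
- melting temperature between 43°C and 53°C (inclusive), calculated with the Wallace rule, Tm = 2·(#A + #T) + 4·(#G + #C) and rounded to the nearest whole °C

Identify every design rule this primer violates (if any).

Fails: homopolymer run.

Base counts: A=9, T=11, G=0, C=2 (length 22).
length: length 22 ✓
GC clamp: 3' end CT has 1 G/C ✓
homopolymer run: longest run = 5, exceeds 3 ✗
Tm: Tm = 2·20 + 4·2 = 48°C ✓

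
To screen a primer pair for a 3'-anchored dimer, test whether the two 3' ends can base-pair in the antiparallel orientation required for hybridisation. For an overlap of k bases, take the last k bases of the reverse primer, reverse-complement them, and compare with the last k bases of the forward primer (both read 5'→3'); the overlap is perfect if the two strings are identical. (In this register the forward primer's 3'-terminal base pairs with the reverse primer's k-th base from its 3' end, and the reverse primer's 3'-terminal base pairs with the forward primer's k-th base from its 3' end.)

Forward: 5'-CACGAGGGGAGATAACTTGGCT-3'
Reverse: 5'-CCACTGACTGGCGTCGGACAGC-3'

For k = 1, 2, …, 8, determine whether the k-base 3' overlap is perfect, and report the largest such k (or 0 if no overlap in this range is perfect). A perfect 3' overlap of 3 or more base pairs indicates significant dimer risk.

Longest perfect overlap: 3 complementary base pairs; significant dimer risk (threshold 3).

Last 8 bases (5'→3') — forward …ACTTGGCT, reverse …CGGACAGC.
Reverse complement of the reverse primer's last 8 bases: GCTGTCCG; its first k bases are the reverse complement of the reverse primer's last k bases, so a perfect k-base overlap needs the forward primer's last k bases to equal them.
Comparing (forward last k vs required): k=1: T vs G ✗; k=2: CT vs GC ✗; k=3: GCT vs GCT ✓; k=4: GGCT vs GCTG ✗; k=5: TGGCT vs GCTGT ✗; k=6: TTGGCT vs GCTGTC ✗; k=7: CTTGGCT vs GCTGTCC ✗; k=8: ACTTGGCT vs GCTGTCCG ✗.
Only k = 3 is perfect, so the longest perfect 3' overlap is 3.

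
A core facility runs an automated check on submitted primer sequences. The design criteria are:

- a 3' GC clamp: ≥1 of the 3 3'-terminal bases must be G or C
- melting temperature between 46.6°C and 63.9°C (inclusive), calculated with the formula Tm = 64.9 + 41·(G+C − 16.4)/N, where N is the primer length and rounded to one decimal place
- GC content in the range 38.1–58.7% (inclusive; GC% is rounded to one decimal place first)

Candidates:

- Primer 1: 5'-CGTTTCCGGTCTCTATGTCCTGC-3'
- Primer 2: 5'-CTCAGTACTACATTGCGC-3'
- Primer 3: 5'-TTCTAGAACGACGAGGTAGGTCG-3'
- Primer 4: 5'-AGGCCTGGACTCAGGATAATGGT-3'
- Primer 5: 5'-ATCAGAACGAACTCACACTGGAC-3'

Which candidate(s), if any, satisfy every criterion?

Primer 1 (23 nt, A=1 T=9 G=5 C=8): 3' end TGC has 2 G/C ✓; Tm = 64.9 + 41·(13 − 16.4)/23 = 58.8°C ✓; GC 13/23 = 56.5% ✓ — passes.
Primer 2 (18 nt, A=4 T=5 G=3 C=6): 3' end CGC has 3 G/C ✓; Tm = 64.9 + 41·(9 − 16.4)/18 = 48.0°C ✓; GC 9/18 = 50.0% ✓ — passes.
Primer 3 (23 nt, A=6 T=5 G=8 C=4): 3' end TCG has 2 G/C ✓; Tm = 64.9 + 41·(12 − 16.4)/23 = 57.1°C ✓; GC 12/23 = 52.2% ✓ — passes.
Primer 4 (23 nt, A=6 T=5 G=8 C=4): 3' end GGT has 2 G/C ✓; Tm = 64.9 + 41·(12 − 16.4)/23 = 57.1°C ✓; GC 12/23 = 52.2% ✓ — passes.
Primer 5 (23 nt, A=9 T=3 G=4 C=7): 3' end GAC has 2 G/C ✓; Tm = 64.9 + 41·(11 − 16.4)/23 = 55.3°C ✓; GC 11/23 = 47.8% ✓ — passes.

Primer 1, Primer 2, Primer 3, Primer 4 and Primer 5.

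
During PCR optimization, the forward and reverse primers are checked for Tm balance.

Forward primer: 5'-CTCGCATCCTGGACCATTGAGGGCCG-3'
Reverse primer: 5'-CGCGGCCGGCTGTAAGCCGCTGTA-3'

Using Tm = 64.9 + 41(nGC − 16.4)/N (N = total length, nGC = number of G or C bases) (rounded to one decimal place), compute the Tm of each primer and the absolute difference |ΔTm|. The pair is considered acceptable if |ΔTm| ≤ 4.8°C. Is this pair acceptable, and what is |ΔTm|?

|ΔTm| = 0.1°C; the pair is acceptable.

Forward: G+C = 17, N = 26 → Tm = 64.9 + 41·(17 − 16.4)/26 = 65.8°C.
Reverse: G+C = 17, N = 24 → Tm = 64.9 + 41·(17 − 16.4)/24 = 65.9°C.
|ΔTm| = |65.8 − 65.9| = 0.1°C, ≤ 4.8°C.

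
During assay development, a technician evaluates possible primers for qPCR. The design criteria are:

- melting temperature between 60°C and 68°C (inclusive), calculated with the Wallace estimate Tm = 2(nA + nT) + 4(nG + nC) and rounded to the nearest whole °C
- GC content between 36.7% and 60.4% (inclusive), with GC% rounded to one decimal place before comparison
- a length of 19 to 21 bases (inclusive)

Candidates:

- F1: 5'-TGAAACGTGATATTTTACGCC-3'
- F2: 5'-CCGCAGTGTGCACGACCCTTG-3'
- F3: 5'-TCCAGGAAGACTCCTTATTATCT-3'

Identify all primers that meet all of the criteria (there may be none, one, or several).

None of the candidates satisfy all criteria.

F1 (21 nt, A=6 T=7 G=4 C=4): Tm = 2·13 + 4·8 = 58°C, outside 60–68°C ✗; GC 8/21 = 38.1% ✓; length 21 ✓ — fails.
F2 (21 nt, A=3 T=4 G=6 C=8): Tm = 2·7 + 4·14 = 70°C, outside 60–68°C ✗; GC 14/21 = 66.7%, outside 36.7–60.4% ✗; length 21 ✓ — fails.
F3 (23 nt, A=6 T=8 G=3 C=6): Tm = 2·14 + 4·9 = 64°C ✓; GC 9/23 = 39.1% ✓; length 23, outside 19–21 ✗ — fails.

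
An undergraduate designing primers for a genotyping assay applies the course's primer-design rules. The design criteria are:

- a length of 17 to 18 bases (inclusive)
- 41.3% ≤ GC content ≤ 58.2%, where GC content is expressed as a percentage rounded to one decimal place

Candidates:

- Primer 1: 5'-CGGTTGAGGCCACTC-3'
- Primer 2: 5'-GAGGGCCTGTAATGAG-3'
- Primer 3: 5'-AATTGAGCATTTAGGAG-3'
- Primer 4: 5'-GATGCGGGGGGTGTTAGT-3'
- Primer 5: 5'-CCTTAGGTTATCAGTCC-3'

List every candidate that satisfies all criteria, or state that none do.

Primer 5 only.

Primer 1 (15 nt, A=2 T=3 G=5 C=5): length 15, outside 17–18 ✗; GC 10/15 = 66.7%, outside 41.3–58.2% ✗ — fails.
Primer 2 (16 nt, A=4 T=3 G=7 C=2): length 16, outside 17–18 ✗; GC 9/16 = 56.3% ✓ — fails.
Primer 3 (17 nt, A=6 T=5 G=5 C=1): length 17 ✓; GC 6/17 = 35.3%, outside 41.3–58.2% ✗ — fails.
Primer 4 (18 nt, A=2 T=5 G=10 C=1): length 18 ✓; GC 11/18 = 61.1%, outside 41.3–58.2% ✗ — fails.
Primer 5 (17 nt, A=3 T=6 G=3 C=5): length 17 ✓; GC 8/17 = 47.1% ✓ — passes.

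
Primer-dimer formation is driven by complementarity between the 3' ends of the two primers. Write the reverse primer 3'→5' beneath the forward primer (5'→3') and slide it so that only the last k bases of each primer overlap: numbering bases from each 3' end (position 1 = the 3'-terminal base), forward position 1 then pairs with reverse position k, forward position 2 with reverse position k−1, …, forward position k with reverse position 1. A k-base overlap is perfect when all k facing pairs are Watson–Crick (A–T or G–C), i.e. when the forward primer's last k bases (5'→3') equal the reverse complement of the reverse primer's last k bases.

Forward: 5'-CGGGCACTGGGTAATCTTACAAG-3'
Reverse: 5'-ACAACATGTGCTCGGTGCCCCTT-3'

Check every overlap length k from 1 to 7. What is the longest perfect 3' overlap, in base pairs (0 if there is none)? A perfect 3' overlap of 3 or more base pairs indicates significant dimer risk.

Last 7 bases (5'→3') — forward …TTACAAG, reverse …GCCCCTT.
Reverse complement of the reverse primer's last 7 bases: AAGGGGC; its first k bases are the reverse complement of the reverse primer's last k bases, so a perfect k-base overlap needs the forward primer's last k bases to equal them.
Comparing (forward last k vs required): k=1: G vs A ✗; k=2: AG vs AA ✗; k=3: AAG vs AAG ✓; k=4: CAAG vs AAGG ✗; k=5: ACAAG vs AAGGG ✗; k=6: TACAAG vs AAGGGG ✗; k=7: TTACAAG vs AAGGGGC ✗.
Only k = 3 is perfect, so the longest perfect 3' overlap is 3.

Longest perfect overlap: 3 complementary base pairs; significant dimer risk (threshold 3).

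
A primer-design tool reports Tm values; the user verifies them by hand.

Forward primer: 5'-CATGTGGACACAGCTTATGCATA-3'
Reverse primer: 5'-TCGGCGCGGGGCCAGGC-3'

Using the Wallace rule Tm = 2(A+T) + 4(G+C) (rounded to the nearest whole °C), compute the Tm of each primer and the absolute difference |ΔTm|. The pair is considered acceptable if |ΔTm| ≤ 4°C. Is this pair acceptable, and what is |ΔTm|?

|ΔTm| = 2°C; the pair is acceptable.

Forward: A=7 T=6 G=5 C=5 → Tm = 2·13 + 4·10 = 66°C.
Reverse: A=1 T=1 G=9 C=6 → Tm = 2·2 + 4·15 = 64°C.
|ΔTm| = |66 − 64| = 2°C, ≤ 4°C.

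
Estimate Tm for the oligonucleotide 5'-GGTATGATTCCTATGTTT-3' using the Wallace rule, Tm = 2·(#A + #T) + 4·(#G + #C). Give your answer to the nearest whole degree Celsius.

48°C

Base counts: A=3, T=9, G=4, C=2 (length 18).
Tm = 2·(3+9) + 4·(4+2) = 2·12 + 4·6 = 24 + 24 = 48°C.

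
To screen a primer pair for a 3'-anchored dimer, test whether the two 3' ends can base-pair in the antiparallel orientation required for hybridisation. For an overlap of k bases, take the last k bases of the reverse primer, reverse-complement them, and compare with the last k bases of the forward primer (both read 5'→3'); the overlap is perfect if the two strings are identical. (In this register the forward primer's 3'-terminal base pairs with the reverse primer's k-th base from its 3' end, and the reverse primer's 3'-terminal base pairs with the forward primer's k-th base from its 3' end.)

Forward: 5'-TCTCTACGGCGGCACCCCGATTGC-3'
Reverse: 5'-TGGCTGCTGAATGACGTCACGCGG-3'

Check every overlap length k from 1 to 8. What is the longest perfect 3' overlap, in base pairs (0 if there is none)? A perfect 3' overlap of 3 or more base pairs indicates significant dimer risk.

Longest perfect overlap: 1 complementary base pair; below the dimer-risk threshold (threshold 3).

Last 8 bases (5'→3') — forward …CCGATTGC, reverse …TCACGCGG.
Reverse complement of the reverse primer's last 8 bases: CCGCGTGA; its first k bases are the reverse complement of the reverse primer's last k bases, so a perfect k-base overlap needs the forward primer's last k bases to equal them.
Comparing (forward last k vs required): k=1: C vs C ✓; k=2: GC vs CC ✗; k=3: TGC vs CCG ✗; k=4: TTGC vs CCGC ✗; k=5: ATTGC vs CCGCG ✗; k=6: GATTGC vs CCGCGT ✗; k=7: CGATTGC vs CCGCGTG ✗; k=8: CCGATTGC vs CCGCGTGA ✗.
Only k = 1 is perfect, so the longest perfect 3' overlap is 1.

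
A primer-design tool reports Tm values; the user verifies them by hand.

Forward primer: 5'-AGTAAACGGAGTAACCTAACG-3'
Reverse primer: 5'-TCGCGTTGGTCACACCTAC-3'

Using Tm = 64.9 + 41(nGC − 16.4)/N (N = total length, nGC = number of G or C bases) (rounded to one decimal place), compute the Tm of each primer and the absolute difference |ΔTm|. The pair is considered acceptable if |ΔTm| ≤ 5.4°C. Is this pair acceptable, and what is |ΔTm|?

Forward: G+C = 9, N = 21 → Tm = 64.9 + 41·(9 − 16.4)/21 = 50.5°C.
Reverse: G+C = 11, N = 19 → Tm = 64.9 + 41·(11 − 16.4)/19 = 53.2°C.
|ΔTm| = |50.5 − 53.2| = 2.7°C, ≤ 5.4°C.

|ΔTm| = 2.7°C; the pair is acceptable.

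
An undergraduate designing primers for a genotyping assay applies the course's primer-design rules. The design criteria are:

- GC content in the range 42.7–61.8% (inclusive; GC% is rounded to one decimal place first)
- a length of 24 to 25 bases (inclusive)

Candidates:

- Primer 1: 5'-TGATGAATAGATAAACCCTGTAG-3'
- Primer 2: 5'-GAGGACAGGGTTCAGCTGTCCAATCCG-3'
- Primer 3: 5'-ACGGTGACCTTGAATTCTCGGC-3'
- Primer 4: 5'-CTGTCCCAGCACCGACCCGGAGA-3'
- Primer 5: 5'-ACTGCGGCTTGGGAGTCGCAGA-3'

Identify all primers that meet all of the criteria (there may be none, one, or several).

Primer 1 (23 nt, A=9 T=6 G=5 C=3): GC 8/23 = 34.8%, outside 42.7–61.8% ✗; length 23, outside 24–25 ✗ — fails.
Primer 2 (27 nt, A=6 T=5 G=9 C=7): GC 16/27 = 59.3% ✓; length 27, outside 24–25 ✗ — fails.
Primer 3 (22 nt, A=4 T=6 G=6 C=6): GC 12/22 = 54.5% ✓; length 22, outside 24–25 ✗ — fails.
Primer 4 (23 nt, A=5 T=2 G=6 C=10): GC 16/23 = 69.6%, outside 42.7–61.8% ✗; length 23, outside 24–25 ✗ — fails.
Primer 5 (22 nt, A=4 T=4 G=9 C=5): GC 14/22 = 63.6%, outside 42.7–61.8% ✗; length 22, outside 24–25 ✗ — fails.

None of the candidates satisfy all criteria.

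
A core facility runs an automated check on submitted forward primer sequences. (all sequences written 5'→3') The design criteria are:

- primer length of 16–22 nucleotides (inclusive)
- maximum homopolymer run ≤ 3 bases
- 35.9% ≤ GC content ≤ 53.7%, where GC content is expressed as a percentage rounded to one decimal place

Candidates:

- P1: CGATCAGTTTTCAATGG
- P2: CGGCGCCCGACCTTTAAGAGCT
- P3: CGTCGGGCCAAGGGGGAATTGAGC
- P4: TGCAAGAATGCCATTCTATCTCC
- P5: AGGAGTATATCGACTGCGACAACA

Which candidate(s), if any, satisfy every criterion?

P1 (17 nt, A=4 T=6 G=4 C=3): length 17 ✓; longest run = 4, exceeds 3 ✗; GC 7/17 = 41.2% ✓ — fails.
P2 (22 nt, A=4 T=4 G=6 C=8): length 22 ✓; longest run = 3 ✓; GC 14/22 = 63.6%, outside 35.9–53.7% ✗ — fails.
P3 (24 nt, A=5 T=3 G=11 C=5): length 24, outside 16–22 ✗; longest run = 5, exceeds 3 ✗; GC 16/24 = 66.7%, outside 35.9–53.7% ✗ — fails.
P4 (23 nt, A=6 T=7 G=3 C=7): length 23, outside 16–22 ✗; longest run = 2 ✓; GC 10/23 = 43.5% ✓ — fails.
P5 (24 nt, A=9 T=4 G=6 C=5): length 24, outside 16–22 ✗; longest run = 2 ✓; GC 11/24 = 45.8% ✓ — fails.

None of the candidates satisfy all criteria.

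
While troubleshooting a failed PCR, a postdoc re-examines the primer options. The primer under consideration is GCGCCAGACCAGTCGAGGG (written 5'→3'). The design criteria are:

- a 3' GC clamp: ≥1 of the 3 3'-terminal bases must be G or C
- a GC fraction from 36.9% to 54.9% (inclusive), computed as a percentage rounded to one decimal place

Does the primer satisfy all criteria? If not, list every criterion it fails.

Base counts: A=4, T=1, G=8, C=6 (length 19).
GC clamp: 3' end GGG has 3 G/C ✓
GC content: GC 14/19 = 73.7%, outside 36.9–54.9% ✗

Fails: GC content.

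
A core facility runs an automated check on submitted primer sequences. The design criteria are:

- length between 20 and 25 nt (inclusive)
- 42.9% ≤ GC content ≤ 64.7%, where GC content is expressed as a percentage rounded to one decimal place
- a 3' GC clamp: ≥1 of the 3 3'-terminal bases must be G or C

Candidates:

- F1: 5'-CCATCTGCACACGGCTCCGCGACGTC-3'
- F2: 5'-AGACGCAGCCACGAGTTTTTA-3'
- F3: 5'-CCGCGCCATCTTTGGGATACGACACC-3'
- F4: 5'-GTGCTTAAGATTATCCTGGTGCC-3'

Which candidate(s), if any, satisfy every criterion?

F4 only.

F1 (26 nt, A=4 T=4 G=6 C=12): length 26, outside 20–25 ✗; GC 18/26 = 69.2%, outside 42.9–64.7% ✗; 3' end GTC has 2 G/C ✓ — fails.
F2 (21 nt, A=6 T=5 G=5 C=5): length 21 ✓; GC 10/21 = 47.6% ✓; 3' end TTA has 0 G/C, need ≥1 ✗ — fails.
F3 (26 nt, A=5 T=5 G=6 C=10): length 26, outside 20–25 ✗; GC 16/26 = 61.5% ✓; 3' end ACC has 2 G/C ✓ — fails.
F4 (23 nt, A=4 T=8 G=6 C=5): length 23 ✓; GC 11/23 = 47.8% ✓; 3' end GCC has 3 G/C ✓ — passes.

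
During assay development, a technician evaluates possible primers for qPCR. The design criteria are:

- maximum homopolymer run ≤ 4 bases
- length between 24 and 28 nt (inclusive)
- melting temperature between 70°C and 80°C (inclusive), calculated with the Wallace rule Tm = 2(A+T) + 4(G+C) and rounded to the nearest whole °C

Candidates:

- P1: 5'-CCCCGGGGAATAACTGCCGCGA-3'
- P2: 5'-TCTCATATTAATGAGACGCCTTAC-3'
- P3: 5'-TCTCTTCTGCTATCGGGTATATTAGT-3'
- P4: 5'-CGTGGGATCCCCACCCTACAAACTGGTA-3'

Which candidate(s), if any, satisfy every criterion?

P1 (22 nt, A=5 T=2 G=7 C=8): longest run = 4 ✓; length 22, outside 24–28 ✗; Tm = 2·7 + 4·15 = 74°C ✓ — fails.
P2 (24 nt, A=7 T=8 G=3 C=6): longest run = 2 ✓; length 24 ✓; Tm = 2·15 + 4·9 = 66°C, outside 70–80°C ✗ — fails.
P3 (26 nt, A=4 T=12 G=5 C=5): longest run = 3 ✓; length 26 ✓; Tm = 2·16 + 4·10 = 72°C ✓ — passes.
P4 (28 nt, A=7 T=5 G=6 C=10): longest run = 4 ✓; length 28 ✓; Tm = 2·12 + 4·16 = 88°C, outside 70–80°C ✗ — fails.

P3 only.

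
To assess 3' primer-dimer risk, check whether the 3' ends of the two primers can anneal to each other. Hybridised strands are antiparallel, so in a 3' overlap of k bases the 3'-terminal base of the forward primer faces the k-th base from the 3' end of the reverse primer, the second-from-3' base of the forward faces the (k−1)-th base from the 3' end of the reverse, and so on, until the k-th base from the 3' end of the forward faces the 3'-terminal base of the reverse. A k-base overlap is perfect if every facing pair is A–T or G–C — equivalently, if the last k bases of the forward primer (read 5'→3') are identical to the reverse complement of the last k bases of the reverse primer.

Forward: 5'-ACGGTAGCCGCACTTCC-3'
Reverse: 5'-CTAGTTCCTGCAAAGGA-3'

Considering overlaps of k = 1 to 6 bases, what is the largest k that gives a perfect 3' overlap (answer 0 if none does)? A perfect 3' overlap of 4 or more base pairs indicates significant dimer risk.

Longest perfect overlap: 3 complementary base pairs; below the dimer-risk threshold (threshold 4).

Last 6 bases (5'→3') — forward …ACTTCC, reverse …AAAGGA.
Reverse complement of the reverse primer's last 6 bases: TCCTTT; its first k bases are the reverse complement of the reverse primer's last k bases, so a perfect k-base overlap needs the forward primer's last k bases to equal them.
Comparing (forward last k vs required): k=1: C vs T ✗; k=2: CC vs TC ✗; k=3: TCC vs TCC ✓; k=4: TTCC vs TCCT ✗; k=5: CTTCC vs TCCTT ✗; k=6: ACTTCC vs TCCTTT ✗.
Only k = 3 is perfect, so the longest perfect 3' overlap is 3.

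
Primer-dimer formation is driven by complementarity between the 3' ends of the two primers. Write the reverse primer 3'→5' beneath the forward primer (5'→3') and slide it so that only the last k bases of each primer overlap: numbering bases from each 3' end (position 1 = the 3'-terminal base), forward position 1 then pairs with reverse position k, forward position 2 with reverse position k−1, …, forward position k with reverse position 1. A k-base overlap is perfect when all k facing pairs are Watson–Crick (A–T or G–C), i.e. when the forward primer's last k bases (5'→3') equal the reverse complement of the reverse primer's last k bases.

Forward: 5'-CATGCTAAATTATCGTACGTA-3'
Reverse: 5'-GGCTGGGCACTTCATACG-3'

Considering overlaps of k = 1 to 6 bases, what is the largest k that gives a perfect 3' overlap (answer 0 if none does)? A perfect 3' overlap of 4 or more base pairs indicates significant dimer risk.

Longest perfect overlap: 4 complementary base pairs; significant dimer risk (threshold 4).

Last 6 bases (5'→3') — forward …TACGTA, reverse …CATACG.
Reverse complement of the reverse primer's last 6 bases: CGTATG; its first k bases are the reverse complement of the reverse primer's last k bases, so a perfect k-base overlap needs the forward primer's last k bases to equal them.
Comparing (forward last k vs required): k=1: A vs C ✗; k=2: TA vs CG ✗; k=3: GTA vs CGT ✗; k=4: CGTA vs CGTA ✓; k=5: ACGTA vs CGTAT ✗; k=6: TACGTA vs CGTATG ✗.
Only k = 4 is perfect, so the longest perfect 3' overlap is 4.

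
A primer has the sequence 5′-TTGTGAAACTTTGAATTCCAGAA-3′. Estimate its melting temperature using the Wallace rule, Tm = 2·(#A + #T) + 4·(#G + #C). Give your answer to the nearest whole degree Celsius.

Base counts: A=8, T=8, G=4, C=3 (length 23).
Tm = 2·(8+8) + 4·(4+3) = 2·16 + 4·7 = 32 + 28 = 60°C.

60°C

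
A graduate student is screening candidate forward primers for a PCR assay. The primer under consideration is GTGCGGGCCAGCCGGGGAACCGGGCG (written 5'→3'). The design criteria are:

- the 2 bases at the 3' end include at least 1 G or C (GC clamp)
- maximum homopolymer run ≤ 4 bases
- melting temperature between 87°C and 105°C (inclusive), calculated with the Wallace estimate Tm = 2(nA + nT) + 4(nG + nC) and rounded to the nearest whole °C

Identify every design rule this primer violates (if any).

Base counts: A=3, T=1, G=14, C=8 (length 26).
GC clamp: 3' end CG has 2 G/C ✓
homopolymer run: longest run = 4 ✓
Tm: Tm = 2·4 + 4·22 = 96°C ✓

Meets all criteria.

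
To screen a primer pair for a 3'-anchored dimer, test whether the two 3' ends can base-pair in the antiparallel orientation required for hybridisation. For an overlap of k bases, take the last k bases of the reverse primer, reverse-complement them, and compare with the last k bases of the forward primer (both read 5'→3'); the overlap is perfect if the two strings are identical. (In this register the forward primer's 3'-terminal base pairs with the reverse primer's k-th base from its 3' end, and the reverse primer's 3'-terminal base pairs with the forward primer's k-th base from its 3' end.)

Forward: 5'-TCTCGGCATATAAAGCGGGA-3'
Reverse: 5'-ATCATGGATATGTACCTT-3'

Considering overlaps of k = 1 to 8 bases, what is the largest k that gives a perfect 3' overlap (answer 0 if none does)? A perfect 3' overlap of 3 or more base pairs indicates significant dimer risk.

Last 8 bases (5'→3') — forward …AAGCGGGA, reverse …TGTACCTT.
Reverse complement of the reverse primer's last 8 bases: AAGGTACA; its first k bases are the reverse complement of the reverse primer's last k bases, so a perfect k-base overlap needs the forward primer's last k bases to equal them.
Comparing (forward last k vs required): k=1: A vs A ✓; k=2: GA vs AA ✗; k=3: GGA vs AAG ✗; k=4: GGGA vs AAGG ✗; k=5: CGGGA vs AAGGT ✗; k=6: GCGGGA vs AAGGTA ✗; k=7: AGCGGGA vs AAGGTAC ✗; k=8: AAGCGGGA vs AAGGTACA ✗.
Only k = 1 is perfect, so the longest perfect 3' overlap is 1.

Longest perfect overlap: 1 complementary base pair; below the dimer-risk threshold (threshold 3).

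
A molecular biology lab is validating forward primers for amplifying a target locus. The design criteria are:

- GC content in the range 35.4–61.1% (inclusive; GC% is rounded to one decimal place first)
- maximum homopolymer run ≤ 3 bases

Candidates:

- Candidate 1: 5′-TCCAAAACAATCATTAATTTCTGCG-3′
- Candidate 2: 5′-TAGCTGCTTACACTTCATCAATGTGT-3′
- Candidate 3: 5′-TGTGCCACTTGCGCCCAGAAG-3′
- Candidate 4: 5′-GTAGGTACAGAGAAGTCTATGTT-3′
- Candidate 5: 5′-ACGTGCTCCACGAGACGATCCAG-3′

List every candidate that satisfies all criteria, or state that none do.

Candidate 1 (25 nt, A=9 T=8 G=2 C=6): GC 8/25 = 32.0%, outside 35.4–61.1% ✗; longest run = 4, exceeds 3 ✗ — fails.
Candidate 2 (26 nt, A=6 T=10 G=4 C=6): GC 10/26 = 38.5% ✓; longest run = 2 ✓ — passes.
Candidate 3 (21 nt, A=4 T=4 G=6 C=7): GC 13/21 = 61.9%, outside 35.4–61.1% ✗; longest run = 3 ✓ — fails.
Candidate 4 (23 nt, A=7 T=7 G=7 C=2): GC 9/23 = 39.1% ✓; longest run = 2 ✓ — passes.
Candidate 5 (23 nt, A=6 T=3 G=6 C=8): GC 14/23 = 60.9% ✓; longest run = 2 ✓ — passes.

Candidate 2, Candidate 4 and Candidate 5.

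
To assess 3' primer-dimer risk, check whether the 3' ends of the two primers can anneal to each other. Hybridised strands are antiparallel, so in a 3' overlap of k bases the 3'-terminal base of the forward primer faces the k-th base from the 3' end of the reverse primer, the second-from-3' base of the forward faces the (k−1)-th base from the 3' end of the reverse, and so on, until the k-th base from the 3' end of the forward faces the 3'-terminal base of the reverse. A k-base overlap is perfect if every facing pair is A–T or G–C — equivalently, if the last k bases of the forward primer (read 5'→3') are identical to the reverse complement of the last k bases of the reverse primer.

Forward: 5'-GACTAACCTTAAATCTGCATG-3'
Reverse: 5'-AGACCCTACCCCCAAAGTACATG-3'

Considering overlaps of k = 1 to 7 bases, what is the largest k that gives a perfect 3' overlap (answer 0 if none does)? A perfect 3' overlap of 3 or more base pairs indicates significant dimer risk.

Last 7 bases (5'→3') — forward …CTGCATG, reverse …GTACATG.
Reverse complement of the reverse primer's last 7 bases: CATGTAC; its first k bases are the reverse complement of the reverse primer's last k bases, so a perfect k-base overlap needs the forward primer's last k bases to equal them.
Comparing (forward last k vs required): k=1: G vs C ✗; k=2: TG vs CA ✗; k=3: ATG vs CAT ✗; k=4: CATG vs CATG ✓; k=5: GCATG vs CATGT ✗; k=6: TGCATG vs CATGTA ✗; k=7: CTGCATG vs CATGTAC ✗.
Only k = 4 is perfect, so the longest perfect 3' overlap is 4.

Longest perfect overlap: 4 complementary base pairs; significant dimer risk (threshold 3).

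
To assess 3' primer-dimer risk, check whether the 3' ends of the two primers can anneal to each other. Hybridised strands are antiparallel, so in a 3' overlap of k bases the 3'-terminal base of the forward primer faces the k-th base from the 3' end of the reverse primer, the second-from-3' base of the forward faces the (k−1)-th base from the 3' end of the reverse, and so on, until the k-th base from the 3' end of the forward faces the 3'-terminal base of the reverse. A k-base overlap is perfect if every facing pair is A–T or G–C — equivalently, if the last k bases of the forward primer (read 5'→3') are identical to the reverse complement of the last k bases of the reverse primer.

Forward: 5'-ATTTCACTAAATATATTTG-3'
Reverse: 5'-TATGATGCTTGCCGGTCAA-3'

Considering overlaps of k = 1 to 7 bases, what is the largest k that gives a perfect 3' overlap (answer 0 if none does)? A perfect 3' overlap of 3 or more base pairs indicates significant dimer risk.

Last 7 bases (5'→3') — forward …ATATTTG, reverse …CGGTCAA.
Reverse complement of the reverse primer's last 7 bases: TTGACCG; its first k bases are the reverse complement of the reverse primer's last k bases, so a perfect k-base overlap needs the forward primer's last k bases to equal them.
Comparing (forward last k vs required): k=1: G vs T ✗; k=2: TG vs TT ✗; k=3: TTG vs TTG ✓; k=4: TTTG vs TTGA ✗; k=5: ATTTG vs TTGAC ✗; k=6: TATTTG vs TTGACC ✗; k=7: ATATTTG vs TTGACCG ✗.
Only k = 3 is perfect, so the longest perfect 3' overlap is 3.

Longest perfect overlap: 3 complementary base pairs; significant dimer risk (threshold 3).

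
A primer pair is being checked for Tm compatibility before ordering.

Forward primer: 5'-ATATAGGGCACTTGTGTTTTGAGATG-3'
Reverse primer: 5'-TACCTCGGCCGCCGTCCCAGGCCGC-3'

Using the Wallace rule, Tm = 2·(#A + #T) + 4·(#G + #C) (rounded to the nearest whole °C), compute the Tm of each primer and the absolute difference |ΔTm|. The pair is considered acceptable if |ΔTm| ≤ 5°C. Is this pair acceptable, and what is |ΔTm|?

Forward: A=6 T=10 G=8 C=2 → Tm = 2·16 + 4·10 = 72°C.
Reverse: A=2 T=3 G=7 C=13 → Tm = 2·5 + 4·20 = 90°C.
|ΔTm| = |72 − 90| = 18°C, > 5°C.

|ΔTm| = 18°C; the pair is not acceptable.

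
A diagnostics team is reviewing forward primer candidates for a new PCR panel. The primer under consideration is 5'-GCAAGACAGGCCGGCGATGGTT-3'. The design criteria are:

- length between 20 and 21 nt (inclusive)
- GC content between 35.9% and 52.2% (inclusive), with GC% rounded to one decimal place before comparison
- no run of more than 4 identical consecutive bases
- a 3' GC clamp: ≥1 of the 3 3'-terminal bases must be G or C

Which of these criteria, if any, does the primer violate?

Fails: length, GC content.

Base counts: A=5, T=3, G=9, C=5 (length 22).
length: length 22, outside 20–21 ✗
GC content: GC 14/22 = 63.6%, outside 35.9–52.2% ✗
homopolymer run: longest run = 2 ✓
GC clamp: 3' end GTT has 1 G/C ✓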